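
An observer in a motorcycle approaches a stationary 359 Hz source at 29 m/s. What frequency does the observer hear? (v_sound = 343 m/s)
f_obs = f·(v + v_o)/v = 389.4 Hz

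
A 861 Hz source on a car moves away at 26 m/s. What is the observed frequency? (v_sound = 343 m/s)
f_obs = f·v/(v + v_s) = 800.3 Hz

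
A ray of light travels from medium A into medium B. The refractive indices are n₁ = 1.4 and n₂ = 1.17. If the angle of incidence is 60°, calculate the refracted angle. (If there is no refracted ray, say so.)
sin θ₂ = (n₁/n₂)·sin θ₁ = 1.036 > 1, so there is no refracted ray — the light undergoes total internal reflection.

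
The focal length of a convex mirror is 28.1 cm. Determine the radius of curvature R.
R = 2|f| = 56.2 cm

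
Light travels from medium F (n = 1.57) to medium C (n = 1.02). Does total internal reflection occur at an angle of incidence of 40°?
θc = arcsin(n₂/n₁) = 40.52°; 40° < θc, so no — the ray refracts.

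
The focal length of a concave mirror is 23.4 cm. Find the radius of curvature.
R = 2|f| = 46.8 cm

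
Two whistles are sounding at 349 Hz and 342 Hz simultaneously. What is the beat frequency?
7 Hz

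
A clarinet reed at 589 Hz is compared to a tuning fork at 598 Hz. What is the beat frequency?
9 Hz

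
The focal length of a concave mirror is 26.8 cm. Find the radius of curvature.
R = 2|f| = 53.6 cm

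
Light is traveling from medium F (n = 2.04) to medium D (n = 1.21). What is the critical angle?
θc = arcsin(n₂/n₁) = 36.38°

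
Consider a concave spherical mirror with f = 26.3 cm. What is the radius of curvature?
R = 2|f| = 52.6 cm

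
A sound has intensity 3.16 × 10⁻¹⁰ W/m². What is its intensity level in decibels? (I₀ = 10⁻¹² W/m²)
β = 10·log₁₀(I/I₀) = 25 dB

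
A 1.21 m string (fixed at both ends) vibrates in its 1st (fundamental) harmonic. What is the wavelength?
λₙ = 2L/n = 2.42 m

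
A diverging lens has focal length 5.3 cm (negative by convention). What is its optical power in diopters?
P = 1/f = -18.87 D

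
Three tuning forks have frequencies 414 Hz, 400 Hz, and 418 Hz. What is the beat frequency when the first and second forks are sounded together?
14 Hz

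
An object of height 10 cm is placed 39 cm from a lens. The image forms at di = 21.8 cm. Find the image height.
hi = (-di/do) × ho = -5.59 cm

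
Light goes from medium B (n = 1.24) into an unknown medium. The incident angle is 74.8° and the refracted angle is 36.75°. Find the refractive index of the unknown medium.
n₂ = n₁·sin θ₁ / sin θ₂ = 2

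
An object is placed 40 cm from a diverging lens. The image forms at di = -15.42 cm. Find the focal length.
1/f = 1/do + 1/di → f = -25.09 cm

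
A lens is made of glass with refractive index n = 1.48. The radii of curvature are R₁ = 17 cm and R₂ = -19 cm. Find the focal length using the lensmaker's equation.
1/f = (n − 1)(1/R₁ − 1/R₂) → f = 18.69 cm (converging lens)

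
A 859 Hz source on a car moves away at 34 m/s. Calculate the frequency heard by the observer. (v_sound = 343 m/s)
f_obs = f·v/(v + v_s) = 781.5 Hz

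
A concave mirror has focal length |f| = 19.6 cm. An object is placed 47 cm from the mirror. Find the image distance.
f = +19.6 cm (concave); 1/di = 1/f − 1/do → di = 33.62 cm (real image, in front of mirror)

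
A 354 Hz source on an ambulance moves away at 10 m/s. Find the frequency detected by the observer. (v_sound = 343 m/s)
f_obs = f·v/(v + v_s) = 344 Hz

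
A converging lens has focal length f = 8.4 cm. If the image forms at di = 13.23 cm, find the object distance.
1/do = 1/f − 1/di → do = 23.01 cm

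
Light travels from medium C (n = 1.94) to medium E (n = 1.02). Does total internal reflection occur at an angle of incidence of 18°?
θc = arcsin(n₂/n₁) = 31.72°; 18° < θc, so no — the ray refracts.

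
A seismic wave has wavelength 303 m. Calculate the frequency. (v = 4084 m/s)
f = v/λ = 13.48 Hz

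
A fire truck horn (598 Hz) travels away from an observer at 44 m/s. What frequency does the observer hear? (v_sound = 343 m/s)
f_obs = f·v/(v + v_s) = 530 Hz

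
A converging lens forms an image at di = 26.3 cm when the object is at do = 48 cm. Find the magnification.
M = −di/do = -0.5479 (inverted image)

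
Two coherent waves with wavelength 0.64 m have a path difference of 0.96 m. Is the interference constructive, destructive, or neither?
destructive — path difference = 1.5λ, an odd multiple of λ/2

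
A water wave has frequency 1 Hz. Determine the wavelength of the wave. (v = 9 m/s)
λ = v/f = 9 m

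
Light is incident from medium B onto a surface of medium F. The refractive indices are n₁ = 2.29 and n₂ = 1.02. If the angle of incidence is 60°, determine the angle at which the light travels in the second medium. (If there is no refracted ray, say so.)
sin θ₂ = (n₁/n₂)·sin θ₁ = 1.944 > 1, so there is no refracted ray — the light undergoes total internal reflection.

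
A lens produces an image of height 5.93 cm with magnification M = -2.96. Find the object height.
ho = |hi|/|M| = 2.003 cm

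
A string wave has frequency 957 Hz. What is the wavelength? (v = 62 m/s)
λ = v/f = 0.06479 m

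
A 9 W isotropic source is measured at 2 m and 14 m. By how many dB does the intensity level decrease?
Δβ = 20·log₁₀(r₂/r₁) = 16.9 dB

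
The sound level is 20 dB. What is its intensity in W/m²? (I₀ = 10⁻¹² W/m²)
I = I₀·10^(β/10) = 1.00 × 10⁻¹⁰ W/m²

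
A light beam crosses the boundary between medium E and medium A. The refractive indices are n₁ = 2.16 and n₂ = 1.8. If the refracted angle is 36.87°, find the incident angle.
sin θ₁ = (n₂/n₁)·sin θ₂ → θ₁ = 30°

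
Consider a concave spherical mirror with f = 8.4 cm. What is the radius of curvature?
R = 2|f| = 16.8 cm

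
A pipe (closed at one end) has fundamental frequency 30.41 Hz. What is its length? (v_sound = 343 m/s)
L = v/(4f₁) = 2.82 m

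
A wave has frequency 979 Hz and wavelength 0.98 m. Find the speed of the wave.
v = fλ = 959.4 m/s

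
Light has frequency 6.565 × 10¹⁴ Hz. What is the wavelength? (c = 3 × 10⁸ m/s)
λ = c/f = 457 nm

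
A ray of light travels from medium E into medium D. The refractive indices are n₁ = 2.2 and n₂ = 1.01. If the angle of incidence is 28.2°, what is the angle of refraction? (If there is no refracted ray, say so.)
sin θ₂ = (n₁/n₂)·sin θ₁ = 1.029 > 1, so there is no refracted ray — the light undergoes total internal reflection.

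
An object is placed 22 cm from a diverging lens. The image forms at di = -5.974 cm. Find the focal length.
1/f = 1/do + 1/di → f = -8.201 cm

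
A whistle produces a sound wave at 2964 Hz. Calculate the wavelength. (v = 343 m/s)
λ = v/f = 0.1157 m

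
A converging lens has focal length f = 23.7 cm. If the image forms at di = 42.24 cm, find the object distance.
1/do = 1/f − 1/di → do = 54 cm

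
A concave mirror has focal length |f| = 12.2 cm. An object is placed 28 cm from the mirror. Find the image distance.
f = +12.2 cm (concave); 1/di = 1/f − 1/do → di = 21.62 cm (real image, in front of mirror)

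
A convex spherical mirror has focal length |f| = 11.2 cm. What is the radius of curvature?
R = 2|f| = 22.4 cm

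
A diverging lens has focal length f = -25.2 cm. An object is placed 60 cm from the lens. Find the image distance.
1/di = 1/f − 1/do → di = -17.75 cm (virtual image)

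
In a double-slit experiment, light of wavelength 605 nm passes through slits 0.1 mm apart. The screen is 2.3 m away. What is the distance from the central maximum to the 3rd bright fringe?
y = mλL/d = 41.74 mm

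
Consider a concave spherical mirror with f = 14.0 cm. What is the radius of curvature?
R = 2|f| = 28 cm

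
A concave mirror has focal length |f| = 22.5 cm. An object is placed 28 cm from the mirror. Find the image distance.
f = +22.5 cm (concave); 1/di = 1/f − 1/do → di = 114.5 cm (real image, in front of mirror)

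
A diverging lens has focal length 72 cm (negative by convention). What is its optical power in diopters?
P = 1/f = -1.389 D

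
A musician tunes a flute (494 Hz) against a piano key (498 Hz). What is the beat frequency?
4 Hz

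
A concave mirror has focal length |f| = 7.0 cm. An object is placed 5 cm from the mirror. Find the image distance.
f = +7.0 cm (concave); 1/di = 1/f − 1/do → di = -17.5 cm (virtual image, behind mirror)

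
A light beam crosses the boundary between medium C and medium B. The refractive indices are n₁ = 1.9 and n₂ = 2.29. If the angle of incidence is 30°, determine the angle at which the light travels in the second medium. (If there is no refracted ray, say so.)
sin θ₂ = (n₁/n₂)·sin θ₁ = 0.4148 → θ₂ = 24.51°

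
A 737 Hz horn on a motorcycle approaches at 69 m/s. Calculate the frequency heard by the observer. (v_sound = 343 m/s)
f_obs = f·v/(v − v_s) = 922.6 Hz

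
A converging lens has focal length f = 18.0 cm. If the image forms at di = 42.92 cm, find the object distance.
1/do = 1/f − 1/di → do = 31 cm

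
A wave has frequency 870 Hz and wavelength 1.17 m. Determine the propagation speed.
v = fλ = 1018 m/s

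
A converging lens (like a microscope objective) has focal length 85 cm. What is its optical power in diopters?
P = 1/f = 1.176 D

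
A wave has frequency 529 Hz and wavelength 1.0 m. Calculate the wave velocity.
v = fλ = 529 m/s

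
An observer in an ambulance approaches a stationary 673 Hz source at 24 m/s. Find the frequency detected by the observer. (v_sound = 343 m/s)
f_obs = f·(v + v_o)/v = 720.1 Hz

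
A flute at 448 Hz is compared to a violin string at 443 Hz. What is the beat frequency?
5 Hz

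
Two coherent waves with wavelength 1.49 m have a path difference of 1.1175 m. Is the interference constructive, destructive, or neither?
neither (partial) — path difference = 0.75λ, neither a whole number of wavelengths nor an odd multiple of λ/2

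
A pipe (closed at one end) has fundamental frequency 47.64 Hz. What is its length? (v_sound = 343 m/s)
L = v/(4f₁) = 1.8 m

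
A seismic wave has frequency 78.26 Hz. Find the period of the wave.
T = 1/f = 0.01278 s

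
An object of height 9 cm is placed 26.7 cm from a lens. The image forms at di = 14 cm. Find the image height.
hi = (-di/do) × ho = -4.719 cm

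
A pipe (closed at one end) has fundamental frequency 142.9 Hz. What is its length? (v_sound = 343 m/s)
L = v/(4f₁) = 0.6001 m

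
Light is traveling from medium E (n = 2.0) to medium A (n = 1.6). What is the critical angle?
θc = arcsin(n₂/n₁) = 53.13°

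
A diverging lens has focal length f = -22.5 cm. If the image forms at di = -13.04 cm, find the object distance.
1/do = 1/f − 1/di → do = 31.01 cm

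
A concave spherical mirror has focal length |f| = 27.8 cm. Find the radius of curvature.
R = 2|f| = 55.6 cm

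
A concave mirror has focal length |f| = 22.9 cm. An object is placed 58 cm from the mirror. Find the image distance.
f = +22.9 cm (concave); 1/di = 1/f − 1/do → di = 37.84 cm (real image, in front of mirror)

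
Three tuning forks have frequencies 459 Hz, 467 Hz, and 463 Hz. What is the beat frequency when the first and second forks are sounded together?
8 Hz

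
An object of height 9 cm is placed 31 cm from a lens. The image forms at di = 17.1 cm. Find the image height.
hi = (-di/do) × ho = -4.965 cm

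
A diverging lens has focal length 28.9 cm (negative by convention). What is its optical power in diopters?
P = 1/f = -3.46 D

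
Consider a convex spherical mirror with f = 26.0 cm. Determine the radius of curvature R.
R = 2|f| = 52 cm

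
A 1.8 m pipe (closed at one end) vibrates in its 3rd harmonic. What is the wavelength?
λₙ = 4L/n = 2.4 m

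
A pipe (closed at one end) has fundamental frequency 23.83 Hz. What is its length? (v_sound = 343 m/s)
L = v/(4f₁) = 3.598 m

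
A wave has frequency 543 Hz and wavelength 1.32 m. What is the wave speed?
v = fλ = 716.8 m/s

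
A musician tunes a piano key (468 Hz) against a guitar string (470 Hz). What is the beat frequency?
2 Hz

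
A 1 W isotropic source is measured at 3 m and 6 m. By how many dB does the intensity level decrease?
Δβ = 20·log₁₀(r₂/r₁) = 6.021 dB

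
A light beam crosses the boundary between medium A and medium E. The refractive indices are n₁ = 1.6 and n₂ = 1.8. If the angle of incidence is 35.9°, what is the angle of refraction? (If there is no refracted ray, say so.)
sin θ₂ = (n₁/n₂)·sin θ₁ = 0.5212 → θ₂ = 31.41°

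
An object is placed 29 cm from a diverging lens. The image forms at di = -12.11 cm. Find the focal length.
1/f = 1/do + 1/di → f = -20.79 cm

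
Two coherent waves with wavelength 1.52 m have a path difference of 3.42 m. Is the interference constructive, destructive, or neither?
neither (partial) — path difference = 2.25λ, neither a whole number of wavelengths nor an odd multiple of λ/2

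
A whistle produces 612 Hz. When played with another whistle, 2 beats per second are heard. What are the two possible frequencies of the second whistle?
f₂ = 612 ± 2 Hz → 614 Hz or 610 Hz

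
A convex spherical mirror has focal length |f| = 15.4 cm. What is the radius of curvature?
R = 2|f| = 30.8 cm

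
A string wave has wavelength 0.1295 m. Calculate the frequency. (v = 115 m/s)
f = v/λ = 888 Hz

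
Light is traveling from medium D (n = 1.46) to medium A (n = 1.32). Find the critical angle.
θc = arcsin(n₂/n₁) = 64.7°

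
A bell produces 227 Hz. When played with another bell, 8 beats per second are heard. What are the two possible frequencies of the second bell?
f₂ = 227 ± 8 Hz → 235 Hz or 219 Hz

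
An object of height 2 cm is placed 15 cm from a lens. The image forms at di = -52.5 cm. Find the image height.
hi = (-di/do) × ho = 7 cm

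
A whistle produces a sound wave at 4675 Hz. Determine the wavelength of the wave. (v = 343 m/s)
λ = v/f = 0.07337 m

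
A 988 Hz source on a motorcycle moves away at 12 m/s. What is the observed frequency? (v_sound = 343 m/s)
f_obs = f·v/(v + v_s) = 954.6 Hz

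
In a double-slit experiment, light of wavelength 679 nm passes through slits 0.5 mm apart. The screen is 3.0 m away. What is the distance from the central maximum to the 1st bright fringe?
y = mλL/d = 4.074 mm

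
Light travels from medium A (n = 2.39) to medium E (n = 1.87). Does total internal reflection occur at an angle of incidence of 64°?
θc = arcsin(n₂/n₁) = 51.48°; 64° > θc, so yes — total internal reflection.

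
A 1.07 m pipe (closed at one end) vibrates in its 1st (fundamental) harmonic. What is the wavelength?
λₙ = 4L/n = 4.28 m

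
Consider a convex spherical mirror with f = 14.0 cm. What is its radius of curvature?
R = 2|f| = 28 cm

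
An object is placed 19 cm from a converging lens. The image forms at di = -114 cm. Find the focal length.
1/f = 1/do + 1/di → f = 22.8 cm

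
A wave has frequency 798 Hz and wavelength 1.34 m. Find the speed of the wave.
v = fλ = 1069 m/s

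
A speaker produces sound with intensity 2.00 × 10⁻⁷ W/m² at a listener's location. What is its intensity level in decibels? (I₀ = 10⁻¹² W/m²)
β = 10·log₁₀(I/I₀) = 53.01 dB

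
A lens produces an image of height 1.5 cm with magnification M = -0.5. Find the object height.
ho = |hi|/|M| = 3 cm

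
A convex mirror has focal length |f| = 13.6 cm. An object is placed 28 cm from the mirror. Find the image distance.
f = −13.6 cm (convex); 1/di = 1/f − 1/do → di = -9.154 cm (virtual image, behind mirror)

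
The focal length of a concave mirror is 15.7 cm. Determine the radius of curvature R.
R = 2|f| = 31.4 cm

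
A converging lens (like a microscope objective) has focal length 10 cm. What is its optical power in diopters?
P = 1/f = 10 D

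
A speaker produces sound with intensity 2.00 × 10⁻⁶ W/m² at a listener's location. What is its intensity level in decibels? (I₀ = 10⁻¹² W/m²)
β = 10·log₁₀(I/I₀) = 63.01 dB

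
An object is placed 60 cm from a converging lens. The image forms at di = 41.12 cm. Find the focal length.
1/f = 1/do + 1/di → f = 24.4 cm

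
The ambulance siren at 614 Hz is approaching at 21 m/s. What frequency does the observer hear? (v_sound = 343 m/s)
f_obs = f·v/(v − v_s) = 654 Hz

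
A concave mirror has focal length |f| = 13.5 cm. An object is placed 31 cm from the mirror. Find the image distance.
f = +13.5 cm (concave); 1/di = 1/f − 1/do → di = 23.91 cm (real image, in front of mirror)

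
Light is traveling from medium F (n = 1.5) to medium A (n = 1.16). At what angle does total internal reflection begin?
θc = arcsin(n₂/n₁) = 50.65°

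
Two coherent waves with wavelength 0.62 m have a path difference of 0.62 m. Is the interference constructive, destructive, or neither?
constructive — path difference = 1λ, a whole number of wavelengths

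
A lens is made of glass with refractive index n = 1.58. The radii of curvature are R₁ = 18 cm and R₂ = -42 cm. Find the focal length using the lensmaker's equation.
1/f = (n − 1)(1/R₁ − 1/R₂) → f = 21.72 cm (converging lens)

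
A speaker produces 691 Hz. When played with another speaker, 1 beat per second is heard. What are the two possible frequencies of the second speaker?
f₂ = 691 ± 1 Hz → 692 Hz or 690 Hz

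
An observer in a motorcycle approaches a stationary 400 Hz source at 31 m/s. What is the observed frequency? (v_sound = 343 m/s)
f_obs = f·(v + v_o)/v = 436.2 Hz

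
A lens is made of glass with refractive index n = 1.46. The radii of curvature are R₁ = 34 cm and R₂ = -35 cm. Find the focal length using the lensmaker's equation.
1/f = (n − 1)(1/R₁ − 1/R₂) → f = 37.49 cm (converging lens)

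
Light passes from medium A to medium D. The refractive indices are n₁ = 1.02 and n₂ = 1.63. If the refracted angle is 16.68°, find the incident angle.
sin θ₁ = (n₂/n₁)·sin θ₂ → θ₁ = 27.3°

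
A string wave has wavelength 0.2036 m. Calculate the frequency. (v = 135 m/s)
f = v/λ = 663.1 Hz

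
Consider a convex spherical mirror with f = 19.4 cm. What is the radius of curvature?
R = 2|f| = 38.8 cm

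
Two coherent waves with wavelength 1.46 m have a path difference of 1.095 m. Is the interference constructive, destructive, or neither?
neither (partial) — path difference = 0.75λ, neither a whole number of wavelengths nor an odd multiple of λ/2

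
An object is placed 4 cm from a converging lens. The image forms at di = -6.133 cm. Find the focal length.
1/f = 1/do + 1/di → f = 11.5 cm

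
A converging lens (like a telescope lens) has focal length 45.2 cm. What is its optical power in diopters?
P = 1/f = 2.212 D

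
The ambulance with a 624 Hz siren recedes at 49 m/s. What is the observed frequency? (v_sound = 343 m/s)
f_obs = f·v/(v + v_s) = 546 Hz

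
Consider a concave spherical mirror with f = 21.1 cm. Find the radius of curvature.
R = 2|f| = 42.2 cm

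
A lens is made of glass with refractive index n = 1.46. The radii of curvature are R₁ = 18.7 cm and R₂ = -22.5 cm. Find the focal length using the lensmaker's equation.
1/f = (n − 1)(1/R₁ − 1/R₂) → f = 22.2 cm (converging lens)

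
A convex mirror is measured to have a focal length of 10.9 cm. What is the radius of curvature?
R = 2|f| = 21.8 cm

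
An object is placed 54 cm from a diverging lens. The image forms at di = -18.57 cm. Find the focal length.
1/f = 1/do + 1/di → f = -28.3 cm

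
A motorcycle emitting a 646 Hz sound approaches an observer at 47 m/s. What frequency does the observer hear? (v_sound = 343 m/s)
f_obs = f·v/(v − v_s) = 748.6 Hz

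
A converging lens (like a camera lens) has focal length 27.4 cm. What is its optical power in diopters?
P = 1/f = 3.65 D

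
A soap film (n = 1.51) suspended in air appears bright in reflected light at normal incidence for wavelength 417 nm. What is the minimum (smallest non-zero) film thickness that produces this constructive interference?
2nt = (m − ½)λ with m = 1 → t = (m − ½)λ/(2n) = 69.04 nm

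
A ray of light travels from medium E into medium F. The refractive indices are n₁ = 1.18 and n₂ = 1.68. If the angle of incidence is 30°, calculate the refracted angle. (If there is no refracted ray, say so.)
sin θ₂ = (n₁/n₂)·sin θ₁ = 0.3512 → θ₂ = 20.56°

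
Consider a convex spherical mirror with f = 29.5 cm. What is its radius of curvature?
R = 2|f| = 59 cm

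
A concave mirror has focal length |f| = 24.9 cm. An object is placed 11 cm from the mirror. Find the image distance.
f = +24.9 cm (concave); 1/di = 1/f − 1/do → di = -19.71 cm (virtual image, behind mirror)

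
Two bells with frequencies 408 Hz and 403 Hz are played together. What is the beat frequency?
5 Hz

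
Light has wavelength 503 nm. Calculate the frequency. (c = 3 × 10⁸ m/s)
f = c/λ = 5.964 × 10¹⁴ Hz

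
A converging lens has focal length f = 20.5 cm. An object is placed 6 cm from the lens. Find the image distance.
1/di = 1/f − 1/do → di = -8.483 cm (virtual image)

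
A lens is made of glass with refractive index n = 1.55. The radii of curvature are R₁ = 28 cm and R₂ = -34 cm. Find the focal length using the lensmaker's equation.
1/f = (n − 1)(1/R₁ − 1/R₂) → f = 27.92 cm (converging lens)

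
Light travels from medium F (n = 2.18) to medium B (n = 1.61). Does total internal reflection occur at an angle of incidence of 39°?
θc = arcsin(n₂/n₁) = 47.61°; 39° < θc, so no — the ray refracts.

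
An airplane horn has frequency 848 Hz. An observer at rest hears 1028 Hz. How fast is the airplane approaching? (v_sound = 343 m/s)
v_s = v·(1 − f/f_obs) = 60.06 m/s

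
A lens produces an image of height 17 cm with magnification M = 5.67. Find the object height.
ho = |hi|/|M| = 2.998 cm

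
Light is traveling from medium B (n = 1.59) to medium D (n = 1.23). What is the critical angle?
θc = arcsin(n₂/n₁) = 50.68°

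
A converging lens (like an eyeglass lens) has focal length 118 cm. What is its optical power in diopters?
P = 1/f = 0.8475 D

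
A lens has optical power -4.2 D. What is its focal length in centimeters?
f = 1/P = -23.81 cm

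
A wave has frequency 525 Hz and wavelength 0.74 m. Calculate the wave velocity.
v = fλ = 388.5 m/s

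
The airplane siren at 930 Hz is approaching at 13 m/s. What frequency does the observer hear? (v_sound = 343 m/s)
f_obs = f·v/(v − v_s) = 966.6 Hz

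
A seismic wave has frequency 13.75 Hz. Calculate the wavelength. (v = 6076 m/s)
λ = v/f = 441.9 m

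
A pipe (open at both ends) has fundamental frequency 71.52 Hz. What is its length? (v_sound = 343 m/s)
L = v/(2f₁) = 2.398 m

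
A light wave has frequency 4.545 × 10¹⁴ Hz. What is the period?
T = 1/f = 2.200 × 10⁻¹⁵ s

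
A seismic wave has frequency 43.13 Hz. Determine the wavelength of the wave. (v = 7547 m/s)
λ = v/f = 175 m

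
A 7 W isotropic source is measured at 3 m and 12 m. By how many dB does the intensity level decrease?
Δβ = 20·log₁₀(r₂/r₁) = 12.04 dB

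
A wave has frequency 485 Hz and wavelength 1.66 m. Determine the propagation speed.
v = fλ = 805.1 m/s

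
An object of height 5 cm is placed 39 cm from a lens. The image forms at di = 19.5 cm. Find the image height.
hi = (-di/do) × ho = -2.5 cm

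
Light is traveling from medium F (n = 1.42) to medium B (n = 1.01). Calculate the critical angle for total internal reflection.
θc = arcsin(n₂/n₁) = 45.34°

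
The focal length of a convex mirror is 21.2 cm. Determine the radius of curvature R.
R = 2|f| = 42.4 cm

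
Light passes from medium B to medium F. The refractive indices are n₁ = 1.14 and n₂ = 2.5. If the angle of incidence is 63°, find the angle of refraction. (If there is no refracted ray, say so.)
sin θ₂ = (n₁/n₂)·sin θ₁ = 0.4063 → θ₂ = 23.97°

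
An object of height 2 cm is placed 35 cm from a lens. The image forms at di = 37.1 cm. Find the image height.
hi = (-di/do) × ho = -2.12 cm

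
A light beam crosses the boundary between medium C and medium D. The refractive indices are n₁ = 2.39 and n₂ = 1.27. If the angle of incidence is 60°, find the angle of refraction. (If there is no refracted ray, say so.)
sin θ₂ = (n₁/n₂)·sin θ₁ = 1.63 > 1, so there is no refracted ray — the light undergoes total internal reflection.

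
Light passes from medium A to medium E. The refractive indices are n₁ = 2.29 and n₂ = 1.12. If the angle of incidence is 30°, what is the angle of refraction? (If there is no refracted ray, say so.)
sin θ₂ = (n₁/n₂)·sin θ₁ = 1.022 > 1, so there is no refracted ray — the light undergoes total internal reflection.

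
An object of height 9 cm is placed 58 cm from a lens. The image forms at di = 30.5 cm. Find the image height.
hi = (-di/do) × ho = -4.733 cm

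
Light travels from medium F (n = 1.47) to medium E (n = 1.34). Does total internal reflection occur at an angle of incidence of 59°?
θc = arcsin(n₂/n₁) = 65.72°; 59° < θc, so no — the ray refracts.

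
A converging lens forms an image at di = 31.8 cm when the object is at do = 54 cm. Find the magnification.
M = −di/do = -0.5889 (inverted image)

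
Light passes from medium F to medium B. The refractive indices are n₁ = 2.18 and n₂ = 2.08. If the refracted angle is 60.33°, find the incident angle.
sin θ₁ = (n₂/n₁)·sin θ₂ → θ₁ = 56°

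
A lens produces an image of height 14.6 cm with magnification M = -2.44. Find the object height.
ho = |hi|/|M| = 5.984 cm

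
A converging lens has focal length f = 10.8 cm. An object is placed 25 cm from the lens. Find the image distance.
1/di = 1/f − 1/do → di = 19.01 cm (real image)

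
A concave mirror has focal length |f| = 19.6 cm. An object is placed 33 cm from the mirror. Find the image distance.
f = +19.6 cm (concave); 1/di = 1/f − 1/do → di = 48.27 cm (real image, in front of mirror)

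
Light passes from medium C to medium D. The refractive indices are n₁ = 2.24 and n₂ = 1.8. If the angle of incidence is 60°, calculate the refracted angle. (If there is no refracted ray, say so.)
sin θ₂ = (n₁/n₂)·sin θ₁ = 1.078 > 1, so there is no refracted ray — the light undergoes total internal reflection.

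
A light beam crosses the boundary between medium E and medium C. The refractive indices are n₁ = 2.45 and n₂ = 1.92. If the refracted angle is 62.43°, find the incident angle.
sin θ₁ = (n₂/n₁)·sin θ₂ → θ₁ = 44°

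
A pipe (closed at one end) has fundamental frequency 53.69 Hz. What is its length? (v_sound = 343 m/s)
L = v/(4f₁) = 1.597 m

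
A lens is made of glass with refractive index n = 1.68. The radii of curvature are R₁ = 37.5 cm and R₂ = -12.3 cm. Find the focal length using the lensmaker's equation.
1/f = (n − 1)(1/R₁ − 1/R₂) → f = 13.62 cm (converging lens)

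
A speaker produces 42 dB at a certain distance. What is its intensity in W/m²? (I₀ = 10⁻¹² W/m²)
I = I₀·10^(β/10) = 1.58 × 10⁻⁸ W/m²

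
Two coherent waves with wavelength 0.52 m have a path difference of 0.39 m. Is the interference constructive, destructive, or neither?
neither (partial) — path difference = 0.75λ, neither a whole number of wavelengths nor an odd multiple of λ/2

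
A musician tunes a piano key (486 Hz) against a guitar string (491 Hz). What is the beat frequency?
5 Hz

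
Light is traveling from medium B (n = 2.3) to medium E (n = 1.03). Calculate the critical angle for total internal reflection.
θc = arcsin(n₂/n₁) = 26.6°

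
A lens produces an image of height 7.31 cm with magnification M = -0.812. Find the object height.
ho = |hi|/|M| = 9.002 cm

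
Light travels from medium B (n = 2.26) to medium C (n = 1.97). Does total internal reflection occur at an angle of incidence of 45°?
θc = arcsin(n₂/n₁) = 60.65°; 45° < θc, so no — the ray refracts.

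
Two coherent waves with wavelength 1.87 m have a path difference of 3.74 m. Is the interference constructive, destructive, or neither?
constructive — path difference = 2λ, a whole number of wavelengths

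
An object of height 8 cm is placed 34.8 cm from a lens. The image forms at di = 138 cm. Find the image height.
hi = (-di/do) × ho = -31.72 cm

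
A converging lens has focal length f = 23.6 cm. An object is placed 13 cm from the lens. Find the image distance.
1/di = 1/f − 1/do → di = -28.94 cm (virtual image)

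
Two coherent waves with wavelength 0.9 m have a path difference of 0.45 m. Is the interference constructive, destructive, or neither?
destructive — path difference = 0.5λ, an odd multiple of λ/2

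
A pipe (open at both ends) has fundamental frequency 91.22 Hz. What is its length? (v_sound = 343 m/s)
L = v/(2f₁) = 1.88 m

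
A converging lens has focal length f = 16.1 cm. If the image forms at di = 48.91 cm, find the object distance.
1/do = 1/f − 1/di → do = 24 cm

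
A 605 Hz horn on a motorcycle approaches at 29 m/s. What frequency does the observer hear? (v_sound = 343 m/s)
f_obs = f·v/(v − v_s) = 660.9 Hz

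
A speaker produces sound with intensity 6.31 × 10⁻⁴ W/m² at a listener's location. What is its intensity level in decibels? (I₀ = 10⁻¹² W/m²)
β = 10·log₁₀(I/I₀) = 88 dB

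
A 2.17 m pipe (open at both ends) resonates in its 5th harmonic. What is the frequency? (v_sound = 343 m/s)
fₙ = nv/(2L) = 395.2 Hz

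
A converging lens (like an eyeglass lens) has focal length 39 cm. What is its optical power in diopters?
P = 1/f = 2.564 D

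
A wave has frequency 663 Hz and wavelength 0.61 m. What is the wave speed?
v = fλ = 404.4 m/s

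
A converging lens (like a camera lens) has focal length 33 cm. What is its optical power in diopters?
P = 1/f = 3.03 D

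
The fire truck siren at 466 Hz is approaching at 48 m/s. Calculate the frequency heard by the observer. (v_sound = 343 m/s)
f_obs = f·v/(v − v_s) = 541.8 Hz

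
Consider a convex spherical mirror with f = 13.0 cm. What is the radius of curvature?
R = 2|f| = 26 cm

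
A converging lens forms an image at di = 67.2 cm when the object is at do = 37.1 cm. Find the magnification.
M = −di/do = -1.811 (inverted image)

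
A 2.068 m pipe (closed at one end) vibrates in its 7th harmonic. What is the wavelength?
λₙ = 4L/n = 1.182 m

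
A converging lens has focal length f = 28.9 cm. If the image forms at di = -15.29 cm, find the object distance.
1/do = 1/f − 1/di → do = 10 cm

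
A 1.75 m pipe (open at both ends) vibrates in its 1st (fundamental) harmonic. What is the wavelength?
λₙ = 2L/n = 3.5 m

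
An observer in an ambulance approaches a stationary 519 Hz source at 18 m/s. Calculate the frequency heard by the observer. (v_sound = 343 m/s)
f_obs = f·(v + v_o)/v = 546.2 Hz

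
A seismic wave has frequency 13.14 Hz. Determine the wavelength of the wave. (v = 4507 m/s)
λ = v/f = 343 m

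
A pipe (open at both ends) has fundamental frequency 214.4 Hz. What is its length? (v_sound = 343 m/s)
L = v/(2f₁) = 0.7999 m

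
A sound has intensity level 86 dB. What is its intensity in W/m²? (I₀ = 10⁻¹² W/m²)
I = I₀·10^(β/10) = 3.98 × 10⁻⁴ W/m²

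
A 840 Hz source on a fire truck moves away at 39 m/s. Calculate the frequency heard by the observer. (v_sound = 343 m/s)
f_obs = f·v/(v + v_s) = 754.2 Hz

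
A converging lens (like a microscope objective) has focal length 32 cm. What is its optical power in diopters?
P = 1/f = 3.125 D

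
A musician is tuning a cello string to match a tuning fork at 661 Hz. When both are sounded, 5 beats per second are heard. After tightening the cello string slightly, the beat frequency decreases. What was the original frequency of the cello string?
656 Hz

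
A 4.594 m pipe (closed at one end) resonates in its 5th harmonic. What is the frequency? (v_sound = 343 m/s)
fₙ = nv/(4L) = 93.33 Hz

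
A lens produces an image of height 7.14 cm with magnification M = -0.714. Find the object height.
ho = |hi|/|M| = 10 cm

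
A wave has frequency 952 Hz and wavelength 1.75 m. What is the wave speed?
v = fλ = 1666 m/s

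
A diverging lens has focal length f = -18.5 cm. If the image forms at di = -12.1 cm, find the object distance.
1/do = 1/f − 1/di → do = 34.98 cm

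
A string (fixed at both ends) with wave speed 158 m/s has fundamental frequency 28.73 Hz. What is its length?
L = v/(2f₁) = 2.75 m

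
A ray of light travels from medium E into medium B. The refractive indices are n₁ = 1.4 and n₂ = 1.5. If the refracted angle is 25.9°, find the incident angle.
sin θ₁ = (n₂/n₁)·sin θ₂ → θ₁ = 27.9°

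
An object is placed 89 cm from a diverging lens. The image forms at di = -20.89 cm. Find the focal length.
1/f = 1/do + 1/di → f = -27.3 cm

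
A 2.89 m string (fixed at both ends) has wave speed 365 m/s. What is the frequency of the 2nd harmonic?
fₙ = nv/(2L) = 126.3 Hz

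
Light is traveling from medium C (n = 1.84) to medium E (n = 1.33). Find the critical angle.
θc = arcsin(n₂/n₁) = 46.29°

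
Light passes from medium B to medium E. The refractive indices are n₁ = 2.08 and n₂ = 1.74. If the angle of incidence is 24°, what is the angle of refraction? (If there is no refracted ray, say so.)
sin θ₂ = (n₁/n₂)·sin θ₁ = 0.4862 → θ₂ = 29.09°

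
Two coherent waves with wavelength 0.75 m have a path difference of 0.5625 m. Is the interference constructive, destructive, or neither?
neither (partial) — path difference = 0.75λ, neither a whole number of wavelengths nor an odd multiple of λ/2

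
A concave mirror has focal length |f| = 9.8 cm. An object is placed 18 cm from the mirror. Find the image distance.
f = +9.8 cm (concave); 1/di = 1/f − 1/do → di = 21.51 cm (real image, in front of mirror)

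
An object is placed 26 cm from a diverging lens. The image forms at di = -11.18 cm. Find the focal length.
1/f = 1/do + 1/di → f = -19.61 cm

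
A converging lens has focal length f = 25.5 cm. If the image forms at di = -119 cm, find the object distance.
1/do = 1/f − 1/di → do = 21 cm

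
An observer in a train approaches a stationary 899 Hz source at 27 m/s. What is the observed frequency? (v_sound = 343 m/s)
f_obs = f·(v + v_o)/v = 969.8 Hz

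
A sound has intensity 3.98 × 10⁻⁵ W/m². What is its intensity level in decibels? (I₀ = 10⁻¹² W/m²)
β = 10·log₁₀(I/I₀) = 76 dB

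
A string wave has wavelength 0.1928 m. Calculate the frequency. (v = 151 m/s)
f = v/λ = 783.2 Hz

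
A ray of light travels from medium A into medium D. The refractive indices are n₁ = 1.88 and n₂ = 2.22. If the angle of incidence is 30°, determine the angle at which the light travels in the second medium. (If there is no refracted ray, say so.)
sin θ₂ = (n₁/n₂)·sin θ₁ = 0.4234 → θ₂ = 25.05°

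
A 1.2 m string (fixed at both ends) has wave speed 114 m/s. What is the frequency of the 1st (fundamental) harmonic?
fₙ = nv/(2L) = 47.5 Hz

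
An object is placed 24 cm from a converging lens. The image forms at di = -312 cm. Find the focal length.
1/f = 1/do + 1/di → f = 26 cm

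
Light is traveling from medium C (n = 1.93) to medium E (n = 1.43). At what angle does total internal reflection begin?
θc = arcsin(n₂/n₁) = 47.81°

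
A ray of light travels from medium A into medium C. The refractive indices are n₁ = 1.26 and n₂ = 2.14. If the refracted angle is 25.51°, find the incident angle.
sin θ₁ = (n₂/n₁)·sin θ₂ → θ₁ = 47.01°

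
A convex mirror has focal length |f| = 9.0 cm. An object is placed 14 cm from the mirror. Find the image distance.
f = −9.0 cm (convex); 1/di = 1/f − 1/do → di = -5.478 cm (virtual image, behind mirror)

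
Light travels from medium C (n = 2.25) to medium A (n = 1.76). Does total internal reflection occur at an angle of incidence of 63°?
θc = arcsin(n₂/n₁) = 51.46°; 63° > θc, so yes — total internal reflection.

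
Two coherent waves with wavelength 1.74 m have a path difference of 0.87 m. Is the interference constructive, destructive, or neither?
destructive — path difference = 0.5λ, an odd multiple of λ/2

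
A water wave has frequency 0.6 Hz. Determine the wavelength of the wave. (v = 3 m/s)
λ = v/f = 5 m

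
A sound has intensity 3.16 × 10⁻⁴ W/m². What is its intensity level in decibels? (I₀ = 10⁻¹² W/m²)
β = 10·log₁₀(I/I₀) = 85 dB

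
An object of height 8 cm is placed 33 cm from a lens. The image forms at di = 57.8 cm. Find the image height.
hi = (-di/do) × ho = -14.01 cm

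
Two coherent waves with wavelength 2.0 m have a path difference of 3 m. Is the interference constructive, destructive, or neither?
destructive — path difference = 1.5λ, an odd multiple of λ/2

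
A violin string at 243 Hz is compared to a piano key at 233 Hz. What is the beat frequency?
10 Hz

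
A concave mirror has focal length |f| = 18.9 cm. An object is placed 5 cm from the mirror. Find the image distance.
f = +18.9 cm (concave); 1/di = 1/f − 1/do → di = -6.799 cm (virtual image, behind mirror)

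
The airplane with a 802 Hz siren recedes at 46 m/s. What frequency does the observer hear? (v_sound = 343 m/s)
f_obs = f·v/(v + v_s) = 707.2 Hz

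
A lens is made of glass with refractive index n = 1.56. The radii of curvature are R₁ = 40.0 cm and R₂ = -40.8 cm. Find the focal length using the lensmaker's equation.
1/f = (n − 1)(1/R₁ − 1/R₂) → f = 36.07 cm (converging lens)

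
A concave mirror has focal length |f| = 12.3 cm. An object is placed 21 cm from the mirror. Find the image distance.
f = +12.3 cm (concave); 1/di = 1/f − 1/do → di = 29.69 cm (real image, in front of mirror)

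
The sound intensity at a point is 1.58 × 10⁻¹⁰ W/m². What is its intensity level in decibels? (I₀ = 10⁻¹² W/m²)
β = 10·log₁₀(I/I₀) = 21.99 dB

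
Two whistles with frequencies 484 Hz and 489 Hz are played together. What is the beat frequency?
5 Hz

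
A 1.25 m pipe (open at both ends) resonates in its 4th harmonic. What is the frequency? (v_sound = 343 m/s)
fₙ = nv/(2L) = 548.8 Hz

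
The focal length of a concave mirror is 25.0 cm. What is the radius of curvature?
R = 2|f| = 50 cm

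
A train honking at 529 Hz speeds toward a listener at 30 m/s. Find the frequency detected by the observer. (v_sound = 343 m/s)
f_obs = f·v/(v − v_s) = 579.7 Hz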